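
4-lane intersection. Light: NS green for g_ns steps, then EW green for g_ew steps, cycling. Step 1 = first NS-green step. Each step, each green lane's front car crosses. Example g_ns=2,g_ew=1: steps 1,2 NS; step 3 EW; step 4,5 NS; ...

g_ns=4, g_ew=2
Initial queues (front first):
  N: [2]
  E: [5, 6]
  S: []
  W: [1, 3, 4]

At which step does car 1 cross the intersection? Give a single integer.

Step 1 [NS]: N:car2-GO,E:wait,S:empty,W:wait | queues: N=0 E=2 S=0 W=3
Step 2 [NS]: N:empty,E:wait,S:empty,W:wait | queues: N=0 E=2 S=0 W=3
Step 3 [NS]: N:empty,E:wait,S:empty,W:wait | queues: N=0 E=2 S=0 W=3
Step 4 [NS]: N:empty,E:wait,S:empty,W:wait | queues: N=0 E=2 S=0 W=3
Step 5 [EW]: N:wait,E:car5-GO,S:wait,W:car1-GO | queues: N=0 E=1 S=0 W=2
Step 6 [EW]: N:wait,E:car6-GO,S:wait,W:car3-GO | queues: N=0 E=0 S=0 W=1
Step 7 [NS]: N:empty,E:wait,S:empty,W:wait | queues: N=0 E=0 S=0 W=1
Step 8 [NS]: N:empty,E:wait,S:empty,W:wait | queues: N=0 E=0 S=0 W=1
Step 9 [NS]: N:empty,E:wait,S:empty,W:wait | queues: N=0 E=0 S=0 W=1
Step 10 [NS]: N:empty,E:wait,S:empty,W:wait | queues: N=0 E=0 S=0 W=1
Step 11 [EW]: N:wait,E:empty,S:wait,W:car4-GO | queues: N=0 E=0 S=0 W=0
Car 1 crosses at step 5

5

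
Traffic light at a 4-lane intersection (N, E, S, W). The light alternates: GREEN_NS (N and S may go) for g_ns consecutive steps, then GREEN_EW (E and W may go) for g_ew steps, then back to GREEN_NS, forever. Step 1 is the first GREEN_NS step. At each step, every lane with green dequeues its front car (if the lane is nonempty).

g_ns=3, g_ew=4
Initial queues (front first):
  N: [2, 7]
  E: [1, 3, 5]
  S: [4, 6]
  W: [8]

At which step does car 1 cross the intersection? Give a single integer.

Step 1 [NS]: N:car2-GO,E:wait,S:car4-GO,W:wait | queues: N=1 E=3 S=1 W=1
Step 2 [NS]: N:car7-GO,E:wait,S:car6-GO,W:wait | queues: N=0 E=3 S=0 W=1
Step 3 [NS]: N:empty,E:wait,S:empty,W:wait | queues: N=0 E=3 S=0 W=1
Step 4 [EW]: N:wait,E:car1-GO,S:wait,W:car8-GO | queues: N=0 E=2 S=0 W=0
Step 5 [EW]: N:wait,E:car3-GO,S:wait,W:empty | queues: N=0 E=1 S=0 W=0
Step 6 [EW]: N:wait,E:car5-GO,S:wait,W:empty | queues: N=0 E=0 S=0 W=0
Car 1 crosses at step 4

4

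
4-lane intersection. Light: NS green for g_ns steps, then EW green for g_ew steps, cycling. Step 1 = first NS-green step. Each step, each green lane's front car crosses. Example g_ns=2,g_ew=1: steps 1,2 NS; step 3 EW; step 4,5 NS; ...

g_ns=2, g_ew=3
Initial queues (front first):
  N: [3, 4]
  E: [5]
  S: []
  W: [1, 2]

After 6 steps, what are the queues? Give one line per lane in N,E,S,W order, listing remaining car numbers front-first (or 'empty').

Step 1 [NS]: N:car3-GO,E:wait,S:empty,W:wait | queues: N=1 E=1 S=0 W=2
Step 2 [NS]: N:car4-GO,E:wait,S:empty,W:wait | queues: N=0 E=1 S=0 W=2
Step 3 [EW]: N:wait,E:car5-GO,S:wait,W:car1-GO | queues: N=0 E=0 S=0 W=1
Step 4 [EW]: N:wait,E:empty,S:wait,W:car2-GO | queues: N=0 E=0 S=0 W=0

N: empty
E: empty
S: empty
W: empty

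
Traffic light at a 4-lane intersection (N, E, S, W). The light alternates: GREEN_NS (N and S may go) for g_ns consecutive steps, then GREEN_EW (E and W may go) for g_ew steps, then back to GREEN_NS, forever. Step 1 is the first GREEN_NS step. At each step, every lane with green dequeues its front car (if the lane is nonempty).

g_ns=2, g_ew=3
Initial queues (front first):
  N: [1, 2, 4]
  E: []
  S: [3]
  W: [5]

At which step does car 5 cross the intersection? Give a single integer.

Step 1 [NS]: N:car1-GO,E:wait,S:car3-GO,W:wait | queues: N=2 E=0 S=0 W=1
Step 2 [NS]: N:car2-GO,E:wait,S:empty,W:wait | queues: N=1 E=0 S=0 W=1
Step 3 [EW]: N:wait,E:empty,S:wait,W:car5-GO | queues: N=1 E=0 S=0 W=0
Step 4 [EW]: N:wait,E:empty,S:wait,W:empty | queues: N=1 E=0 S=0 W=0
Step 5 [EW]: N:wait,E:empty,S:wait,W:empty | queues: N=1 E=0 S=0 W=0
Step 6 [NS]: N:car4-GO,E:wait,S:empty,W:wait | queues: N=0 E=0 S=0 W=0
Car 5 crosses at step 3

3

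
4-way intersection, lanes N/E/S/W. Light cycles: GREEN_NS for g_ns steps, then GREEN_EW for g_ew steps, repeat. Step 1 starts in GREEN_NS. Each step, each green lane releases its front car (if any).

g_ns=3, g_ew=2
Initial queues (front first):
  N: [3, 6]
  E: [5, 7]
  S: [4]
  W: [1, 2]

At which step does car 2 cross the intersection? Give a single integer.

Step 1 [NS]: N:car3-GO,E:wait,S:car4-GO,W:wait | queues: N=1 E=2 S=0 W=2
Step 2 [NS]: N:car6-GO,E:wait,S:empty,W:wait | queues: N=0 E=2 S=0 W=2
Step 3 [NS]: N:empty,E:wait,S:empty,W:wait | queues: N=0 E=2 S=0 W=2
Step 4 [EW]: N:wait,E:car5-GO,S:wait,W:car1-GO | queues: N=0 E=1 S=0 W=1
Step 5 [EW]: N:wait,E:car7-GO,S:wait,W:car2-GO | queues: N=0 E=0 S=0 W=0
Car 2 crosses at step 5

5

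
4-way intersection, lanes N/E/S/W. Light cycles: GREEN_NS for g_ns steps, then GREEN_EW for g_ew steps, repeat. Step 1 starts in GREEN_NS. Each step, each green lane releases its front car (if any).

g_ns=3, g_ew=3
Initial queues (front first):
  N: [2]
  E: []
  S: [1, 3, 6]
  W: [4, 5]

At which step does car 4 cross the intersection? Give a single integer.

Step 1 [NS]: N:car2-GO,E:wait,S:car1-GO,W:wait | queues: N=0 E=0 S=2 W=2
Step 2 [NS]: N:empty,E:wait,S:car3-GO,W:wait | queues: N=0 E=0 S=1 W=2
Step 3 [NS]: N:empty,E:wait,S:car6-GO,W:wait | queues: N=0 E=0 S=0 W=2
Step 4 [EW]: N:wait,E:empty,S:wait,W:car4-GO | queues: N=0 E=0 S=0 W=1
Step 5 [EW]: N:wait,E:empty,S:wait,W:car5-GO | queues: N=0 E=0 S=0 W=0
Car 4 crosses at step 4

4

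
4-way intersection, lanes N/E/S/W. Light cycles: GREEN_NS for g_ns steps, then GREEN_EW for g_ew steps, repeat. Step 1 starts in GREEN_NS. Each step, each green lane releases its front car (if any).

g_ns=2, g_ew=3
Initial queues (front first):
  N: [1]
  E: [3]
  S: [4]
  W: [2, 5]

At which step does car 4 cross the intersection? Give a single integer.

Step 1 [NS]: N:car1-GO,E:wait,S:car4-GO,W:wait | queues: N=0 E=1 S=0 W=2
Step 2 [NS]: N:empty,E:wait,S:empty,W:wait | queues: N=0 E=1 S=0 W=2
Step 3 [EW]: N:wait,E:car3-GO,S:wait,W:car2-GO | queues: N=0 E=0 S=0 W=1
Step 4 [EW]: N:wait,E:empty,S:wait,W:car5-GO | queues: N=0 E=0 S=0 W=0
Car 4 crosses at step 1

1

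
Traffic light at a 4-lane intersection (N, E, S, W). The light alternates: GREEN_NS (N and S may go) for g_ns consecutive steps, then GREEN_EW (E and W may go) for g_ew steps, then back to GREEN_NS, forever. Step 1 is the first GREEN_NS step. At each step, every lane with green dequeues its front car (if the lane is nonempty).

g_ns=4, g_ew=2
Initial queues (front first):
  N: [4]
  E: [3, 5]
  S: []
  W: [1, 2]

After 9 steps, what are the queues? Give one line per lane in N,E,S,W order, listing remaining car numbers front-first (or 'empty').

Step 1 [NS]: N:car4-GO,E:wait,S:empty,W:wait | queues: N=0 E=2 S=0 W=2
Step 2 [NS]: N:empty,E:wait,S:empty,W:wait | queues: N=0 E=2 S=0 W=2
Step 3 [NS]: N:empty,E:wait,S:empty,W:wait | queues: N=0 E=2 S=0 W=2
Step 4 [NS]: N:empty,E:wait,S:empty,W:wait | queues: N=0 E=2 S=0 W=2
Step 5 [EW]: N:wait,E:car3-GO,S:wait,W:car1-GO | queues: N=0 E=1 S=0 W=1
Step 6 [EW]: N:wait,E:car5-GO,S:wait,W:car2-GO | queues: N=0 E=0 S=0 W=0

N: empty
E: empty
S: empty
W: empty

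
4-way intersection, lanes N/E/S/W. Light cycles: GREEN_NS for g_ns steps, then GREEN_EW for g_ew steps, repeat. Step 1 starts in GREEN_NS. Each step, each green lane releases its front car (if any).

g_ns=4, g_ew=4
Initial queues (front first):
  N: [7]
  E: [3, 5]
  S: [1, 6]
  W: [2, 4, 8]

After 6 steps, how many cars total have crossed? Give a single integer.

Step 1 [NS]: N:car7-GO,E:wait,S:car1-GO,W:wait | queues: N=0 E=2 S=1 W=3
Step 2 [NS]: N:empty,E:wait,S:car6-GO,W:wait | queues: N=0 E=2 S=0 W=3
Step 3 [NS]: N:empty,E:wait,S:empty,W:wait | queues: N=0 E=2 S=0 W=3
Step 4 [NS]: N:empty,E:wait,S:empty,W:wait | queues: N=0 E=2 S=0 W=3
Step 5 [EW]: N:wait,E:car3-GO,S:wait,W:car2-GO | queues: N=0 E=1 S=0 W=2
Step 6 [EW]: N:wait,E:car5-GO,S:wait,W:car4-GO | queues: N=0 E=0 S=0 W=1
Cars crossed by step 6: 7

Answer: 7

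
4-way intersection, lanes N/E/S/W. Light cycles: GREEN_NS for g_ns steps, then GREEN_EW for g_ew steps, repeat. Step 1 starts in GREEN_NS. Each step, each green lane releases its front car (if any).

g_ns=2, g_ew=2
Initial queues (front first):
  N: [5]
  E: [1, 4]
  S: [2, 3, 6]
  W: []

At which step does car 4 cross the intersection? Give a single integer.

Step 1 [NS]: N:car5-GO,E:wait,S:car2-GO,W:wait | queues: N=0 E=2 S=2 W=0
Step 2 [NS]: N:empty,E:wait,S:car3-GO,W:wait | queues: N=0 E=2 S=1 W=0
Step 3 [EW]: N:wait,E:car1-GO,S:wait,W:empty | queues: N=0 E=1 S=1 W=0
Step 4 [EW]: N:wait,E:car4-GO,S:wait,W:empty | queues: N=0 E=0 S=1 W=0
Step 5 [NS]: N:empty,E:wait,S:car6-GO,W:wait | queues: N=0 E=0 S=0 W=0
Car 4 crosses at step 4

4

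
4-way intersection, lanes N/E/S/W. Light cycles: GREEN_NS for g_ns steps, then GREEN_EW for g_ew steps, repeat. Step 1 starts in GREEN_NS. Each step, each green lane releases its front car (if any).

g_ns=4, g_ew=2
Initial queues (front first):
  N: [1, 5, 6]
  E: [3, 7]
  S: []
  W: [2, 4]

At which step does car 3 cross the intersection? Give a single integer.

Step 1 [NS]: N:car1-GO,E:wait,S:empty,W:wait | queues: N=2 E=2 S=0 W=2
Step 2 [NS]: N:car5-GO,E:wait,S:empty,W:wait | queues: N=1 E=2 S=0 W=2
Step 3 [NS]: N:car6-GO,E:wait,S:empty,W:wait | queues: N=0 E=2 S=0 W=2
Step 4 [NS]: N:empty,E:wait,S:empty,W:wait | queues: N=0 E=2 S=0 W=2
Step 5 [EW]: N:wait,E:car3-GO,S:wait,W:car2-GO | queues: N=0 E=1 S=0 W=1
Step 6 [EW]: N:wait,E:car7-GO,S:wait,W:car4-GO | queues: N=0 E=0 S=0 W=0
Car 3 crosses at step 5

5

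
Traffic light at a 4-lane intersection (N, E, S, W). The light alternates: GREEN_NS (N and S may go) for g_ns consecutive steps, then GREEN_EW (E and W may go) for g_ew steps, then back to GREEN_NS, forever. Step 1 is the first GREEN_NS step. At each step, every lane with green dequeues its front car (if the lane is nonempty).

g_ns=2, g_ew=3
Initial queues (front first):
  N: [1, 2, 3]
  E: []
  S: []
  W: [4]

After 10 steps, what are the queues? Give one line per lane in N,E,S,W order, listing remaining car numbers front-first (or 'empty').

Step 1 [NS]: N:car1-GO,E:wait,S:empty,W:wait | queues: N=2 E=0 S=0 W=1
Step 2 [NS]: N:car2-GO,E:wait,S:empty,W:wait | queues: N=1 E=0 S=0 W=1
Step 3 [EW]: N:wait,E:empty,S:wait,W:car4-GO | queues: N=1 E=0 S=0 W=0
Step 4 [EW]: N:wait,E:empty,S:wait,W:empty | queues: N=1 E=0 S=0 W=0
Step 5 [EW]: N:wait,E:empty,S:wait,W:empty | queues: N=1 E=0 S=0 W=0
Step 6 [NS]: N:car3-GO,E:wait,S:empty,W:wait | queues: N=0 E=0 S=0 W=0

N: empty
E: empty
S: empty
W: empty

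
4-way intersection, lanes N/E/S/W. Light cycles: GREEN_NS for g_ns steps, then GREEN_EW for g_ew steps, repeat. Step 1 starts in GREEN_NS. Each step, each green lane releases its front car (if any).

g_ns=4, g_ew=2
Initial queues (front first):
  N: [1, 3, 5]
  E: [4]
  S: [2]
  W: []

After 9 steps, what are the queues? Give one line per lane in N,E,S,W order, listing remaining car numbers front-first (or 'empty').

Step 1 [NS]: N:car1-GO,E:wait,S:car2-GO,W:wait | queues: N=2 E=1 S=0 W=0
Step 2 [NS]: N:car3-GO,E:wait,S:empty,W:wait | queues: N=1 E=1 S=0 W=0
Step 3 [NS]: N:car5-GO,E:wait,S:empty,W:wait | queues: N=0 E=1 S=0 W=0
Step 4 [NS]: N:empty,E:wait,S:empty,W:wait | queues: N=0 E=1 S=0 W=0
Step 5 [EW]: N:wait,E:car4-GO,S:wait,W:empty | queues: N=0 E=0 S=0 W=0

N: empty
E: empty
S: empty
W: empty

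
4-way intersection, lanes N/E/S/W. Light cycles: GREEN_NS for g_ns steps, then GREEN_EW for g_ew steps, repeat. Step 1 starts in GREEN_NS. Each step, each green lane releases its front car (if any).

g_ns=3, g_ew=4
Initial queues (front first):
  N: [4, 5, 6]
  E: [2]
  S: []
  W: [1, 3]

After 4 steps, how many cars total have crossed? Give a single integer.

Answer: 5

Derivation:
Step 1 [NS]: N:car4-GO,E:wait,S:empty,W:wait | queues: N=2 E=1 S=0 W=2
Step 2 [NS]: N:car5-GO,E:wait,S:empty,W:wait | queues: N=1 E=1 S=0 W=2
Step 3 [NS]: N:car6-GO,E:wait,S:empty,W:wait | queues: N=0 E=1 S=0 W=2
Step 4 [EW]: N:wait,E:car2-GO,S:wait,W:car1-GO | queues: N=0 E=0 S=0 W=1
Cars crossed by step 4: 5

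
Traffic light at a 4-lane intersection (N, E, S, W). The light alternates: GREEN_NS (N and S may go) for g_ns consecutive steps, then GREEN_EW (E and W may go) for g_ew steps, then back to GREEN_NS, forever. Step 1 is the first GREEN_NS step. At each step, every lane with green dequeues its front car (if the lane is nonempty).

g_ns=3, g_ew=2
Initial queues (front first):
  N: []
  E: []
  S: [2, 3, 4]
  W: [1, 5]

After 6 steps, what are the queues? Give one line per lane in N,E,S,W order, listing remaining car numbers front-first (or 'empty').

Step 1 [NS]: N:empty,E:wait,S:car2-GO,W:wait | queues: N=0 E=0 S=2 W=2
Step 2 [NS]: N:empty,E:wait,S:car3-GO,W:wait | queues: N=0 E=0 S=1 W=2
Step 3 [NS]: N:empty,E:wait,S:car4-GO,W:wait | queues: N=0 E=0 S=0 W=2
Step 4 [EW]: N:wait,E:empty,S:wait,W:car1-GO | queues: N=0 E=0 S=0 W=1
Step 5 [EW]: N:wait,E:empty,S:wait,W:car5-GO | queues: N=0 E=0 S=0 W=0

N: empty
E: empty
S: empty
W: empty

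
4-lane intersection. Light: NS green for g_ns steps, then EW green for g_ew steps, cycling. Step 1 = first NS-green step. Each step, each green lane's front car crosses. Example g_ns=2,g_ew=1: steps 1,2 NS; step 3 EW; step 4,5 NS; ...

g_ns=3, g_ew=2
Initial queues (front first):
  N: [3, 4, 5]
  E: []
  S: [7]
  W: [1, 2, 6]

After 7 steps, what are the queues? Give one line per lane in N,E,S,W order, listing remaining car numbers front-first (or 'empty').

Step 1 [NS]: N:car3-GO,E:wait,S:car7-GO,W:wait | queues: N=2 E=0 S=0 W=3
Step 2 [NS]: N:car4-GO,E:wait,S:empty,W:wait | queues: N=1 E=0 S=0 W=3
Step 3 [NS]: N:car5-GO,E:wait,S:empty,W:wait | queues: N=0 E=0 S=0 W=3
Step 4 [EW]: N:wait,E:empty,S:wait,W:car1-GO | queues: N=0 E=0 S=0 W=2
Step 5 [EW]: N:wait,E:empty,S:wait,W:car2-GO | queues: N=0 E=0 S=0 W=1
Step 6 [NS]: N:empty,E:wait,S:empty,W:wait | queues: N=0 E=0 S=0 W=1
Step 7 [NS]: N:empty,E:wait,S:empty,W:wait | queues: N=0 E=0 S=0 W=1

N: empty
E: empty
S: empty
W: 6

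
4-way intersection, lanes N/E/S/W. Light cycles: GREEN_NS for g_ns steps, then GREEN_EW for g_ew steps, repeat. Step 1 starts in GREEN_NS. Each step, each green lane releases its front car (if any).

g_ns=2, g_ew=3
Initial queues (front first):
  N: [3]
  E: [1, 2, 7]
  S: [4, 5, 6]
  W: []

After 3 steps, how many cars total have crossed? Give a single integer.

Step 1 [NS]: N:car3-GO,E:wait,S:car4-GO,W:wait | queues: N=0 E=3 S=2 W=0
Step 2 [NS]: N:empty,E:wait,S:car5-GO,W:wait | queues: N=0 E=3 S=1 W=0
Step 3 [EW]: N:wait,E:car1-GO,S:wait,W:empty | queues: N=0 E=2 S=1 W=0
Cars crossed by step 3: 4

Answer: 4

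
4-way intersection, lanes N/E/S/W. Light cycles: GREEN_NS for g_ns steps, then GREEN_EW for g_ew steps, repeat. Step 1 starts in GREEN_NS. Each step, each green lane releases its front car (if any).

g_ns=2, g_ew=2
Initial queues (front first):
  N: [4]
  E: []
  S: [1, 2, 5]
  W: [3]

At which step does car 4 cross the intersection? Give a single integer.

Step 1 [NS]: N:car4-GO,E:wait,S:car1-GO,W:wait | queues: N=0 E=0 S=2 W=1
Step 2 [NS]: N:empty,E:wait,S:car2-GO,W:wait | queues: N=0 E=0 S=1 W=1
Step 3 [EW]: N:wait,E:empty,S:wait,W:car3-GO | queues: N=0 E=0 S=1 W=0
Step 4 [EW]: N:wait,E:empty,S:wait,W:empty | queues: N=0 E=0 S=1 W=0
Step 5 [NS]: N:empty,E:wait,S:car5-GO,W:wait | queues: N=0 E=0 S=0 W=0
Car 4 crosses at step 1

1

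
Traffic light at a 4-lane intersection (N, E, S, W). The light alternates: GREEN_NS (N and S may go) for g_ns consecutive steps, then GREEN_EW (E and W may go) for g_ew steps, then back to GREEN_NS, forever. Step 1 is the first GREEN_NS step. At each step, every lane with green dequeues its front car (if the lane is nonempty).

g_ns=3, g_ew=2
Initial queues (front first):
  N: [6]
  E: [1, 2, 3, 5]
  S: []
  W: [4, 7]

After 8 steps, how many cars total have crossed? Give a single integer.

Step 1 [NS]: N:car6-GO,E:wait,S:empty,W:wait | queues: N=0 E=4 S=0 W=2
Step 2 [NS]: N:empty,E:wait,S:empty,W:wait | queues: N=0 E=4 S=0 W=2
Step 3 [NS]: N:empty,E:wait,S:empty,W:wait | queues: N=0 E=4 S=0 W=2
Step 4 [EW]: N:wait,E:car1-GO,S:wait,W:car4-GO | queues: N=0 E=3 S=0 W=1
Step 5 [EW]: N:wait,E:car2-GO,S:wait,W:car7-GO | queues: N=0 E=2 S=0 W=0
Step 6 [NS]: N:empty,E:wait,S:empty,W:wait | queues: N=0 E=2 S=0 W=0
Step 7 [NS]: N:empty,E:wait,S:empty,W:wait | queues: N=0 E=2 S=0 W=0
Step 8 [NS]: N:empty,E:wait,S:empty,W:wait | queues: N=0 E=2 S=0 W=0
Cars crossed by step 8: 5

Answer: 5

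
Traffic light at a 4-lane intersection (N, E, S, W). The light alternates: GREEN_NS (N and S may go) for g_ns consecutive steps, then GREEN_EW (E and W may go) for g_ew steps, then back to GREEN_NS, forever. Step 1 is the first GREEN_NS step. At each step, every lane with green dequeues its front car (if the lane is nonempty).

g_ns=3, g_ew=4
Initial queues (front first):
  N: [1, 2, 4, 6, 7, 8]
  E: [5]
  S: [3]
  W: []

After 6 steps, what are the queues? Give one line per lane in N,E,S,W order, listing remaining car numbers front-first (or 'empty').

Step 1 [NS]: N:car1-GO,E:wait,S:car3-GO,W:wait | queues: N=5 E=1 S=0 W=0
Step 2 [NS]: N:car2-GO,E:wait,S:empty,W:wait | queues: N=4 E=1 S=0 W=0
Step 3 [NS]: N:car4-GO,E:wait,S:empty,W:wait | queues: N=3 E=1 S=0 W=0
Step 4 [EW]: N:wait,E:car5-GO,S:wait,W:empty | queues: N=3 E=0 S=0 W=0
Step 5 [EW]: N:wait,E:empty,S:wait,W:empty | queues: N=3 E=0 S=0 W=0
Step 6 [EW]: N:wait,E:empty,S:wait,W:empty | queues: N=3 E=0 S=0 W=0

N: 6 7 8
E: empty
S: empty
W: empty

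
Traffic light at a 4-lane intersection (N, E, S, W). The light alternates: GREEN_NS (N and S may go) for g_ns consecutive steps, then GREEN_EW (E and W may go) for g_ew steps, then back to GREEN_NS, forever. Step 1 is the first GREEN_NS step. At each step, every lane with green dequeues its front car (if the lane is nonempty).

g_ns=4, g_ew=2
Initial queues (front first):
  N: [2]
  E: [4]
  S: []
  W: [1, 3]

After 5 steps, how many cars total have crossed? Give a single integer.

Step 1 [NS]: N:car2-GO,E:wait,S:empty,W:wait | queues: N=0 E=1 S=0 W=2
Step 2 [NS]: N:empty,E:wait,S:empty,W:wait | queues: N=0 E=1 S=0 W=2
Step 3 [NS]: N:empty,E:wait,S:empty,W:wait | queues: N=0 E=1 S=0 W=2
Step 4 [NS]: N:empty,E:wait,S:empty,W:wait | queues: N=0 E=1 S=0 W=2
Step 5 [EW]: N:wait,E:car4-GO,S:wait,W:car1-GO | queues: N=0 E=0 S=0 W=1
Cars crossed by step 5: 3

Answer: 3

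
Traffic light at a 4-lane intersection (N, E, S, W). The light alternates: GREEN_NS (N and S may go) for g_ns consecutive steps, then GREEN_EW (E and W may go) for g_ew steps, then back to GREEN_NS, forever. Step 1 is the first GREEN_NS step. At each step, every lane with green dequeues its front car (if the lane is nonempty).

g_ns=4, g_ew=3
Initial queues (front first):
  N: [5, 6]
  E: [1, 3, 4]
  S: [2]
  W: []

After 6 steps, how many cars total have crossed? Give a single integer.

Step 1 [NS]: N:car5-GO,E:wait,S:car2-GO,W:wait | queues: N=1 E=3 S=0 W=0
Step 2 [NS]: N:car6-GO,E:wait,S:empty,W:wait | queues: N=0 E=3 S=0 W=0
Step 3 [NS]: N:empty,E:wait,S:empty,W:wait | queues: N=0 E=3 S=0 W=0
Step 4 [NS]: N:empty,E:wait,S:empty,W:wait | queues: N=0 E=3 S=0 W=0
Step 5 [EW]: N:wait,E:car1-GO,S:wait,W:empty | queues: N=0 E=2 S=0 W=0
Step 6 [EW]: N:wait,E:car3-GO,S:wait,W:empty | queues: N=0 E=1 S=0 W=0
Cars crossed by step 6: 5

Answer: 5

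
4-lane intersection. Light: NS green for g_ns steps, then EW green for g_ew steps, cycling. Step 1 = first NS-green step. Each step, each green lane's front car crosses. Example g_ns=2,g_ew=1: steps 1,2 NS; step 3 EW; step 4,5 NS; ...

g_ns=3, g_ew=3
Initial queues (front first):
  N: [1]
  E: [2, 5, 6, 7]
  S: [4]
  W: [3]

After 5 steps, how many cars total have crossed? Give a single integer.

Step 1 [NS]: N:car1-GO,E:wait,S:car4-GO,W:wait | queues: N=0 E=4 S=0 W=1
Step 2 [NS]: N:empty,E:wait,S:empty,W:wait | queues: N=0 E=4 S=0 W=1
Step 3 [NS]: N:empty,E:wait,S:empty,W:wait | queues: N=0 E=4 S=0 W=1
Step 4 [EW]: N:wait,E:car2-GO,S:wait,W:car3-GO | queues: N=0 E=3 S=0 W=0
Step 5 [EW]: N:wait,E:car5-GO,S:wait,W:empty | queues: N=0 E=2 S=0 W=0
Cars crossed by step 5: 5

Answer: 5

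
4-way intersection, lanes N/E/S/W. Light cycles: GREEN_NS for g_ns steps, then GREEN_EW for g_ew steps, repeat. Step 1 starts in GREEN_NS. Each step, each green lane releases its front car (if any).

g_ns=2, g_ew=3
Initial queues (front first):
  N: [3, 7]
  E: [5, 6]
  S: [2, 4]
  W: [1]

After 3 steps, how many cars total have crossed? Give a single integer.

Answer: 6

Derivation:
Step 1 [NS]: N:car3-GO,E:wait,S:car2-GO,W:wait | queues: N=1 E=2 S=1 W=1
Step 2 [NS]: N:car7-GO,E:wait,S:car4-GO,W:wait | queues: N=0 E=2 S=0 W=1
Step 3 [EW]: N:wait,E:car5-GO,S:wait,W:car1-GO | queues: N=0 E=1 S=0 W=0
Cars crossed by step 3: 6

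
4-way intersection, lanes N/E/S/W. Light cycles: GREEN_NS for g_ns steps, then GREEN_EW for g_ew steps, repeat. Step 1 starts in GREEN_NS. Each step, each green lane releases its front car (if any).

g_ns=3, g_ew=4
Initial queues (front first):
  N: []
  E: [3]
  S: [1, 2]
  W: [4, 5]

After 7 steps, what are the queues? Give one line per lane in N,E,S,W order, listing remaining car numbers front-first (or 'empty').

Step 1 [NS]: N:empty,E:wait,S:car1-GO,W:wait | queues: N=0 E=1 S=1 W=2
Step 2 [NS]: N:empty,E:wait,S:car2-GO,W:wait | queues: N=0 E=1 S=0 W=2
Step 3 [NS]: N:empty,E:wait,S:empty,W:wait | queues: N=0 E=1 S=0 W=2
Step 4 [EW]: N:wait,E:car3-GO,S:wait,W:car4-GO | queues: N=0 E=0 S=0 W=1
Step 5 [EW]: N:wait,E:empty,S:wait,W:car5-GO | queues: N=0 E=0 S=0 W=0

N: empty
E: empty
S: empty
W: empty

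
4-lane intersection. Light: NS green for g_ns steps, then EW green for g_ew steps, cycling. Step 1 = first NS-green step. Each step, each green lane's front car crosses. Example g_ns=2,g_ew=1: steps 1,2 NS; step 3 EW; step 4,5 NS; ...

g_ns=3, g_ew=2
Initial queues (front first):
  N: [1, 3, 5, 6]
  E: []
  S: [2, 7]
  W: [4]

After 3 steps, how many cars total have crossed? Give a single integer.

Step 1 [NS]: N:car1-GO,E:wait,S:car2-GO,W:wait | queues: N=3 E=0 S=1 W=1
Step 2 [NS]: N:car3-GO,E:wait,S:car7-GO,W:wait | queues: N=2 E=0 S=0 W=1
Step 3 [NS]: N:car5-GO,E:wait,S:empty,W:wait | queues: N=1 E=0 S=0 W=1
Cars crossed by step 3: 5

Answer: 5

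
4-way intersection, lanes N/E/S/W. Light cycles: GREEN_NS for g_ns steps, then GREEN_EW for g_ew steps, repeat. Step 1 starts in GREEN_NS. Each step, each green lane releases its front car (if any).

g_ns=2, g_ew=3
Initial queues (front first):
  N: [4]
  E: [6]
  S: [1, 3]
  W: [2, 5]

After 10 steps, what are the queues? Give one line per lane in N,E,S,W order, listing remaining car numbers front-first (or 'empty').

Step 1 [NS]: N:car4-GO,E:wait,S:car1-GO,W:wait | queues: N=0 E=1 S=1 W=2
Step 2 [NS]: N:empty,E:wait,S:car3-GO,W:wait | queues: N=0 E=1 S=0 W=2
Step 3 [EW]: N:wait,E:car6-GO,S:wait,W:car2-GO | queues: N=0 E=0 S=0 W=1
Step 4 [EW]: N:wait,E:empty,S:wait,W:car5-GO | queues: N=0 E=0 S=0 W=0

N: empty
E: empty
S: empty
W: empty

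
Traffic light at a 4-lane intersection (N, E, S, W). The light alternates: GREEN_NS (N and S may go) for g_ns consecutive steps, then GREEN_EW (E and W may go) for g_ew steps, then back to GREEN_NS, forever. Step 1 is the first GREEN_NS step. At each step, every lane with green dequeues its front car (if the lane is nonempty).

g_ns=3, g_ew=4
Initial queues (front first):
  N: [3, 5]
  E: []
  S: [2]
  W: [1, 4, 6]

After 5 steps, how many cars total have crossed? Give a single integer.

Answer: 5

Derivation:
Step 1 [NS]: N:car3-GO,E:wait,S:car2-GO,W:wait | queues: N=1 E=0 S=0 W=3
Step 2 [NS]: N:car5-GO,E:wait,S:empty,W:wait | queues: N=0 E=0 S=0 W=3
Step 3 [NS]: N:empty,E:wait,S:empty,W:wait | queues: N=0 E=0 S=0 W=3
Step 4 [EW]: N:wait,E:empty,S:wait,W:car1-GO | queues: N=0 E=0 S=0 W=2
Step 5 [EW]: N:wait,E:empty,S:wait,W:car4-GO | queues: N=0 E=0 S=0 W=1
Cars crossed by step 5: 5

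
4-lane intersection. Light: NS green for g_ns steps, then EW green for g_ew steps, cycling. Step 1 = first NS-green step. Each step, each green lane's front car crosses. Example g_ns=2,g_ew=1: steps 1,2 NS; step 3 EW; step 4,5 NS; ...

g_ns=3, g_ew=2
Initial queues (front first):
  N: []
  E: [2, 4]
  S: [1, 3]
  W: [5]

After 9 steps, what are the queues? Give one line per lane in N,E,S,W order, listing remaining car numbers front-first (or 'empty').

Step 1 [NS]: N:empty,E:wait,S:car1-GO,W:wait | queues: N=0 E=2 S=1 W=1
Step 2 [NS]: N:empty,E:wait,S:car3-GO,W:wait | queues: N=0 E=2 S=0 W=1
Step 3 [NS]: N:empty,E:wait,S:empty,W:wait | queues: N=0 E=2 S=0 W=1
Step 4 [EW]: N:wait,E:car2-GO,S:wait,W:car5-GO | queues: N=0 E=1 S=0 W=0
Step 5 [EW]: N:wait,E:car4-GO,S:wait,W:empty | queues: N=0 E=0 S=0 W=0

N: empty
E: empty
S: empty
W: empty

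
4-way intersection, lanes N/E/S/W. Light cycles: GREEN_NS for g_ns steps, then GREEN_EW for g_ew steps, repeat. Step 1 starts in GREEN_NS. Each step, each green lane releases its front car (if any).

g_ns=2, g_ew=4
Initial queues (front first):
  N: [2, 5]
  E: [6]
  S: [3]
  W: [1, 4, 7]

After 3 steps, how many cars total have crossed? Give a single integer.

Answer: 5

Derivation:
Step 1 [NS]: N:car2-GO,E:wait,S:car3-GO,W:wait | queues: N=1 E=1 S=0 W=3
Step 2 [NS]: N:car5-GO,E:wait,S:empty,W:wait | queues: N=0 E=1 S=0 W=3
Step 3 [EW]: N:wait,E:car6-GO,S:wait,W:car1-GO | queues: N=0 E=0 S=0 W=2
Cars crossed by step 3: 5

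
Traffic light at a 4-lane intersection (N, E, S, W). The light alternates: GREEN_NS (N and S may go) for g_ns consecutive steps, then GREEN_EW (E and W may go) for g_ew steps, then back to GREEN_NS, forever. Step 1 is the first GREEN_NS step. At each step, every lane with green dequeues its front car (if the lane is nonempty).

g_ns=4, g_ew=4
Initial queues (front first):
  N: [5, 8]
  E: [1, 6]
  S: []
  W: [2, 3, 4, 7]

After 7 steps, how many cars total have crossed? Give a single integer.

Step 1 [NS]: N:car5-GO,E:wait,S:empty,W:wait | queues: N=1 E=2 S=0 W=4
Step 2 [NS]: N:car8-GO,E:wait,S:empty,W:wait | queues: N=0 E=2 S=0 W=4
Step 3 [NS]: N:empty,E:wait,S:empty,W:wait | queues: N=0 E=2 S=0 W=4
Step 4 [NS]: N:empty,E:wait,S:empty,W:wait | queues: N=0 E=2 S=0 W=4
Step 5 [EW]: N:wait,E:car1-GO,S:wait,W:car2-GO | queues: N=0 E=1 S=0 W=3
Step 6 [EW]: N:wait,E:car6-GO,S:wait,W:car3-GO | queues: N=0 E=0 S=0 W=2
Step 7 [EW]: N:wait,E:empty,S:wait,W:car4-GO | queues: N=0 E=0 S=0 W=1
Cars crossed by step 7: 7

Answer: 7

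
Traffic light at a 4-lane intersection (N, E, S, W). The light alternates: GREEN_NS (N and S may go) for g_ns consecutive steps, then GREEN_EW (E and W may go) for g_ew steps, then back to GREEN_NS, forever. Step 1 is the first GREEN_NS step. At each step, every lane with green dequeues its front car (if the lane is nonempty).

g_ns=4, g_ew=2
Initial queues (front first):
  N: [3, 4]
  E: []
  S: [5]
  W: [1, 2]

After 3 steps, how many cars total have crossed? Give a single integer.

Answer: 3

Derivation:
Step 1 [NS]: N:car3-GO,E:wait,S:car5-GO,W:wait | queues: N=1 E=0 S=0 W=2
Step 2 [NS]: N:car4-GO,E:wait,S:empty,W:wait | queues: N=0 E=0 S=0 W=2
Step 3 [NS]: N:empty,E:wait,S:empty,W:wait | queues: N=0 E=0 S=0 W=2
Cars crossed by step 3: 3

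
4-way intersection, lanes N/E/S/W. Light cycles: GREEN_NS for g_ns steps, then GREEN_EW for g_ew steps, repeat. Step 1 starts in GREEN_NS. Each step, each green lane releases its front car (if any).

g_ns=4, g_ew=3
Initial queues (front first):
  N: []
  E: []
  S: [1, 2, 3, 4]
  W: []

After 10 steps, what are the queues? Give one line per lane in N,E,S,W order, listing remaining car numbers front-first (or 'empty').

Step 1 [NS]: N:empty,E:wait,S:car1-GO,W:wait | queues: N=0 E=0 S=3 W=0
Step 2 [NS]: N:empty,E:wait,S:car2-GO,W:wait | queues: N=0 E=0 S=2 W=0
Step 3 [NS]: N:empty,E:wait,S:car3-GO,W:wait | queues: N=0 E=0 S=1 W=0
Step 4 [NS]: N:empty,E:wait,S:car4-GO,W:wait | queues: N=0 E=0 S=0 W=0

N: empty
E: empty
S: empty
W: empty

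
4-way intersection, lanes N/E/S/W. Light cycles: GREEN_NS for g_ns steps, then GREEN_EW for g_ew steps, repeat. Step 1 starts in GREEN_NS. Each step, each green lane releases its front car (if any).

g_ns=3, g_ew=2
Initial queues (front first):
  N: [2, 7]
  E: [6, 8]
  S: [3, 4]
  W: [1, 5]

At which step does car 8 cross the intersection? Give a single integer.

Step 1 [NS]: N:car2-GO,E:wait,S:car3-GO,W:wait | queues: N=1 E=2 S=1 W=2
Step 2 [NS]: N:car7-GO,E:wait,S:car4-GO,W:wait | queues: N=0 E=2 S=0 W=2
Step 3 [NS]: N:empty,E:wait,S:empty,W:wait | queues: N=0 E=2 S=0 W=2
Step 4 [EW]: N:wait,E:car6-GO,S:wait,W:car1-GO | queues: N=0 E=1 S=0 W=1
Step 5 [EW]: N:wait,E:car8-GO,S:wait,W:car5-GO | queues: N=0 E=0 S=0 W=0
Car 8 crosses at step 5

5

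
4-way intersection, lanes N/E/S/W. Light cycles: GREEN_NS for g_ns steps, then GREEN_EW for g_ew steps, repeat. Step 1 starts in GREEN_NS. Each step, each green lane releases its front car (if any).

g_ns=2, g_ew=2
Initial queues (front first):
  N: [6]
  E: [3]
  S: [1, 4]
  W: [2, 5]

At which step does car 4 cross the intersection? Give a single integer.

Step 1 [NS]: N:car6-GO,E:wait,S:car1-GO,W:wait | queues: N=0 E=1 S=1 W=2
Step 2 [NS]: N:empty,E:wait,S:car4-GO,W:wait | queues: N=0 E=1 S=0 W=2
Step 3 [EW]: N:wait,E:car3-GO,S:wait,W:car2-GO | queues: N=0 E=0 S=0 W=1
Step 4 [EW]: N:wait,E:empty,S:wait,W:car5-GO | queues: N=0 E=0 S=0 W=0
Car 4 crosses at step 2

2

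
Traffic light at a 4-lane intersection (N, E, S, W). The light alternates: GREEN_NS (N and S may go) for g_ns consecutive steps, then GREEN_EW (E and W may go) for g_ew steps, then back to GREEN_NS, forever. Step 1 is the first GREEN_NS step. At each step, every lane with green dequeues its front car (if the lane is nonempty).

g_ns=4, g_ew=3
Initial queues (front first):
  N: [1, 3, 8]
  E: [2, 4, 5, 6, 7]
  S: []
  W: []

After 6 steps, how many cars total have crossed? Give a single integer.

Step 1 [NS]: N:car1-GO,E:wait,S:empty,W:wait | queues: N=2 E=5 S=0 W=0
Step 2 [NS]: N:car3-GO,E:wait,S:empty,W:wait | queues: N=1 E=5 S=0 W=0
Step 3 [NS]: N:car8-GO,E:wait,S:empty,W:wait | queues: N=0 E=5 S=0 W=0
Step 4 [NS]: N:empty,E:wait,S:empty,W:wait | queues: N=0 E=5 S=0 W=0
Step 5 [EW]: N:wait,E:car2-GO,S:wait,W:empty | queues: N=0 E=4 S=0 W=0
Step 6 [EW]: N:wait,E:car4-GO,S:wait,W:empty | queues: N=0 E=3 S=0 W=0
Cars crossed by step 6: 5

Answer: 5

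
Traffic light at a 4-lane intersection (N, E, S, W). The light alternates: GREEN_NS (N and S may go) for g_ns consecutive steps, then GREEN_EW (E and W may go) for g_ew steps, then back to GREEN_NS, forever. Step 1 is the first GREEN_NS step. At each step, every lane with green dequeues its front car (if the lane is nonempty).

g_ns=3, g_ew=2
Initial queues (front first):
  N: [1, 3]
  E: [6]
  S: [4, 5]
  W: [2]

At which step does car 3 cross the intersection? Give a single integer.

Step 1 [NS]: N:car1-GO,E:wait,S:car4-GO,W:wait | queues: N=1 E=1 S=1 W=1
Step 2 [NS]: N:car3-GO,E:wait,S:car5-GO,W:wait | queues: N=0 E=1 S=0 W=1
Step 3 [NS]: N:empty,E:wait,S:empty,W:wait | queues: N=0 E=1 S=0 W=1
Step 4 [EW]: N:wait,E:car6-GO,S:wait,W:car2-GO | queues: N=0 E=0 S=0 W=0
Car 3 crosses at step 2

2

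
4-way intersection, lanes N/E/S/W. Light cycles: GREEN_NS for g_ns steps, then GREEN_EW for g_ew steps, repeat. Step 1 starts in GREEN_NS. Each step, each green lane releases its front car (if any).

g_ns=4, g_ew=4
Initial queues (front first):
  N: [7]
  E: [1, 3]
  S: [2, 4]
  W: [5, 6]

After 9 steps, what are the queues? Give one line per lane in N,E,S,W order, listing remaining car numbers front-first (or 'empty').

Step 1 [NS]: N:car7-GO,E:wait,S:car2-GO,W:wait | queues: N=0 E=2 S=1 W=2
Step 2 [NS]: N:empty,E:wait,S:car4-GO,W:wait | queues: N=0 E=2 S=0 W=2
Step 3 [NS]: N:empty,E:wait,S:empty,W:wait | queues: N=0 E=2 S=0 W=2
Step 4 [NS]: N:empty,E:wait,S:empty,W:wait | queues: N=0 E=2 S=0 W=2
Step 5 [EW]: N:wait,E:car1-GO,S:wait,W:car5-GO | queues: N=0 E=1 S=0 W=1
Step 6 [EW]: N:wait,E:car3-GO,S:wait,W:car6-GO | queues: N=0 E=0 S=0 W=0

N: empty
E: empty
S: empty
W: empty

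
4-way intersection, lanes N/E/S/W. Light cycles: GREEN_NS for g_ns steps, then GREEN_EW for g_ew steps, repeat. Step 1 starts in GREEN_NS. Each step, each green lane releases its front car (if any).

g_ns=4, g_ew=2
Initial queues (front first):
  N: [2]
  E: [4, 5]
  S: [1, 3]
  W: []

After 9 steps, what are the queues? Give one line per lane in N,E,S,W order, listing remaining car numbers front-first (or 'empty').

Step 1 [NS]: N:car2-GO,E:wait,S:car1-GO,W:wait | queues: N=0 E=2 S=1 W=0
Step 2 [NS]: N:empty,E:wait,S:car3-GO,W:wait | queues: N=0 E=2 S=0 W=0
Step 3 [NS]: N:empty,E:wait,S:empty,W:wait | queues: N=0 E=2 S=0 W=0
Step 4 [NS]: N:empty,E:wait,S:empty,W:wait | queues: N=0 E=2 S=0 W=0
Step 5 [EW]: N:wait,E:car4-GO,S:wait,W:empty | queues: N=0 E=1 S=0 W=0
Step 6 [EW]: N:wait,E:car5-GO,S:wait,W:empty | queues: N=0 E=0 S=0 W=0

N: empty
E: empty
S: empty
W: empty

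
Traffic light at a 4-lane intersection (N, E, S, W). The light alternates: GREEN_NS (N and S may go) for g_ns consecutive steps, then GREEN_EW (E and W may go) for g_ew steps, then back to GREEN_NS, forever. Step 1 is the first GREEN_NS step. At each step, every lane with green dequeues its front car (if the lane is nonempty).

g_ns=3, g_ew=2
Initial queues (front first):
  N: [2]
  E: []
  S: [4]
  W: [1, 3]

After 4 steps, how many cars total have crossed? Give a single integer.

Step 1 [NS]: N:car2-GO,E:wait,S:car4-GO,W:wait | queues: N=0 E=0 S=0 W=2
Step 2 [NS]: N:empty,E:wait,S:empty,W:wait | queues: N=0 E=0 S=0 W=2
Step 3 [NS]: N:empty,E:wait,S:empty,W:wait | queues: N=0 E=0 S=0 W=2
Step 4 [EW]: N:wait,E:empty,S:wait,W:car1-GO | queues: N=0 E=0 S=0 W=1
Cars crossed by step 4: 3

Answer: 3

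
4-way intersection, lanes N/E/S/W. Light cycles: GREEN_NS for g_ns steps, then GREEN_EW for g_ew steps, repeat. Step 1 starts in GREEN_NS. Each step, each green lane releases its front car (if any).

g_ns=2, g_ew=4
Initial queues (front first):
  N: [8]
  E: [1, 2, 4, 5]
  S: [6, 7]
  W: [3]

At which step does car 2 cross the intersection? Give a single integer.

Step 1 [NS]: N:car8-GO,E:wait,S:car6-GO,W:wait | queues: N=0 E=4 S=1 W=1
Step 2 [NS]: N:empty,E:wait,S:car7-GO,W:wait | queues: N=0 E=4 S=0 W=1
Step 3 [EW]: N:wait,E:car1-GO,S:wait,W:car3-GO | queues: N=0 E=3 S=0 W=0
Step 4 [EW]: N:wait,E:car2-GO,S:wait,W:empty | queues: N=0 E=2 S=0 W=0
Step 5 [EW]: N:wait,E:car4-GO,S:wait,W:empty | queues: N=0 E=1 S=0 W=0
Step 6 [EW]: N:wait,E:car5-GO,S:wait,W:empty | queues: N=0 E=0 S=0 W=0
Car 2 crosses at step 4

4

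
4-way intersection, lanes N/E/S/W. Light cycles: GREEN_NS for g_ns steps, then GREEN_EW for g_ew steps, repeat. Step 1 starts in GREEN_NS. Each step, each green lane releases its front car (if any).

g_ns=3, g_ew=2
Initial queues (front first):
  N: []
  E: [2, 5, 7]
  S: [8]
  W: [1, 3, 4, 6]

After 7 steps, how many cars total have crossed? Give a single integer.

Answer: 5

Derivation:
Step 1 [NS]: N:empty,E:wait,S:car8-GO,W:wait | queues: N=0 E=3 S=0 W=4
Step 2 [NS]: N:empty,E:wait,S:empty,W:wait | queues: N=0 E=3 S=0 W=4
Step 3 [NS]: N:empty,E:wait,S:empty,W:wait | queues: N=0 E=3 S=0 W=4
Step 4 [EW]: N:wait,E:car2-GO,S:wait,W:car1-GO | queues: N=0 E=2 S=0 W=3
Step 5 [EW]: N:wait,E:car5-GO,S:wait,W:car3-GO | queues: N=0 E=1 S=0 W=2
Step 6 [NS]: N:empty,E:wait,S:empty,W:wait | queues: N=0 E=1 S=0 W=2
Step 7 [NS]: N:empty,E:wait,S:empty,W:wait | queues: N=0 E=1 S=0 W=2
Cars crossed by step 7: 5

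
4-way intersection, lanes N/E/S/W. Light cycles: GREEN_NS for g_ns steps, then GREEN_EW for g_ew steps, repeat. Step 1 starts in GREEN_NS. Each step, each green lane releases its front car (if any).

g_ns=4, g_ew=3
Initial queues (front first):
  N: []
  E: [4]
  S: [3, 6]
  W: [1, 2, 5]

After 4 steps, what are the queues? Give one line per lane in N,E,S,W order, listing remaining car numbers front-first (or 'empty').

Step 1 [NS]: N:empty,E:wait,S:car3-GO,W:wait | queues: N=0 E=1 S=1 W=3
Step 2 [NS]: N:empty,E:wait,S:car6-GO,W:wait | queues: N=0 E=1 S=0 W=3
Step 3 [NS]: N:empty,E:wait,S:empty,W:wait | queues: N=0 E=1 S=0 W=3
Step 4 [NS]: N:empty,E:wait,S:empty,W:wait | queues: N=0 E=1 S=0 W=3

N: empty
E: 4
S: empty
W: 1 2 5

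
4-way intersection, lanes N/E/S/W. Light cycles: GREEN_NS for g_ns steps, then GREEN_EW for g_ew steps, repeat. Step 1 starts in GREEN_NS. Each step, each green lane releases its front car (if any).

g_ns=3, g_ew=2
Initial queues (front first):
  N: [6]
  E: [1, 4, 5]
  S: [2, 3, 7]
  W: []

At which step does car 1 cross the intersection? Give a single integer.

Step 1 [NS]: N:car6-GO,E:wait,S:car2-GO,W:wait | queues: N=0 E=3 S=2 W=0
Step 2 [NS]: N:empty,E:wait,S:car3-GO,W:wait | queues: N=0 E=3 S=1 W=0
Step 3 [NS]: N:empty,E:wait,S:car7-GO,W:wait | queues: N=0 E=3 S=0 W=0
Step 4 [EW]: N:wait,E:car1-GO,S:wait,W:empty | queues: N=0 E=2 S=0 W=0
Step 5 [EW]: N:wait,E:car4-GO,S:wait,W:empty | queues: N=0 E=1 S=0 W=0
Step 6 [NS]: N:empty,E:wait,S:empty,W:wait | queues: N=0 E=1 S=0 W=0
Step 7 [NS]: N:empty,E:wait,S:empty,W:wait | queues: N=0 E=1 S=0 W=0
Step 8 [NS]: N:empty,E:wait,S:empty,W:wait | queues: N=0 E=1 S=0 W=0
Step 9 [EW]: N:wait,E:car5-GO,S:wait,W:empty | queues: N=0 E=0 S=0 W=0
Car 1 crosses at step 4

4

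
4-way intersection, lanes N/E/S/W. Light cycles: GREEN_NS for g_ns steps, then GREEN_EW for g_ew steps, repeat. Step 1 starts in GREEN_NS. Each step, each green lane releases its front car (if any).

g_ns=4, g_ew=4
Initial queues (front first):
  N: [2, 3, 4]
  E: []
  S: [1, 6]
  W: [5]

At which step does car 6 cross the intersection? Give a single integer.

Step 1 [NS]: N:car2-GO,E:wait,S:car1-GO,W:wait | queues: N=2 E=0 S=1 W=1
Step 2 [NS]: N:car3-GO,E:wait,S:car6-GO,W:wait | queues: N=1 E=0 S=0 W=1
Step 3 [NS]: N:car4-GO,E:wait,S:empty,W:wait | queues: N=0 E=0 S=0 W=1
Step 4 [NS]: N:empty,E:wait,S:empty,W:wait | queues: N=0 E=0 S=0 W=1
Step 5 [EW]: N:wait,E:empty,S:wait,W:car5-GO | queues: N=0 E=0 S=0 W=0
Car 6 crosses at step 2

2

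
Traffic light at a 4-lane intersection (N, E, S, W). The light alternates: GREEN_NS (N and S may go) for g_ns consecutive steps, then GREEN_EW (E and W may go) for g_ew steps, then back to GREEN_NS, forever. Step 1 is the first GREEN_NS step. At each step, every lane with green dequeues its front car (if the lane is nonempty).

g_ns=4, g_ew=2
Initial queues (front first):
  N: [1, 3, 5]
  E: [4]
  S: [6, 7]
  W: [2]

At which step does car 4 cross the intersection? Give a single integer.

Step 1 [NS]: N:car1-GO,E:wait,S:car6-GO,W:wait | queues: N=2 E=1 S=1 W=1
Step 2 [NS]: N:car3-GO,E:wait,S:car7-GO,W:wait | queues: N=1 E=1 S=0 W=1
Step 3 [NS]: N:car5-GO,E:wait,S:empty,W:wait | queues: N=0 E=1 S=0 W=1
Step 4 [NS]: N:empty,E:wait,S:empty,W:wait | queues: N=0 E=1 S=0 W=1
Step 5 [EW]: N:wait,E:car4-GO,S:wait,W:car2-GO | queues: N=0 E=0 S=0 W=0
Car 4 crosses at step 5

5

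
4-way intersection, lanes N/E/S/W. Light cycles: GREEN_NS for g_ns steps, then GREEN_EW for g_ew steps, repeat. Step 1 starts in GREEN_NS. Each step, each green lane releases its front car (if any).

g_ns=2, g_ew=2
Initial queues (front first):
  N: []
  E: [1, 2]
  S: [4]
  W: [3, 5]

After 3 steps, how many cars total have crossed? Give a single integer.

Step 1 [NS]: N:empty,E:wait,S:car4-GO,W:wait | queues: N=0 E=2 S=0 W=2
Step 2 [NS]: N:empty,E:wait,S:empty,W:wait | queues: N=0 E=2 S=0 W=2
Step 3 [EW]: N:wait,E:car1-GO,S:wait,W:car3-GO | queues: N=0 E=1 S=0 W=1
Cars crossed by step 3: 3

Answer: 3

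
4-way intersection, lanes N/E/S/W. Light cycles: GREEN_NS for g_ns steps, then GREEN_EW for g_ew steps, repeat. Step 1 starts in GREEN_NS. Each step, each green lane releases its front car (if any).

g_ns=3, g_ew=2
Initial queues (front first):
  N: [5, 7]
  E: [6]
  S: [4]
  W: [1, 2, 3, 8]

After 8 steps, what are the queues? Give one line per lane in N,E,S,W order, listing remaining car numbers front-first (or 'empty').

Step 1 [NS]: N:car5-GO,E:wait,S:car4-GO,W:wait | queues: N=1 E=1 S=0 W=4
Step 2 [NS]: N:car7-GO,E:wait,S:empty,W:wait | queues: N=0 E=1 S=0 W=4
Step 3 [NS]: N:empty,E:wait,S:empty,W:wait | queues: N=0 E=1 S=0 W=4
Step 4 [EW]: N:wait,E:car6-GO,S:wait,W:car1-GO | queues: N=0 E=0 S=0 W=3
Step 5 [EW]: N:wait,E:empty,S:wait,W:car2-GO | queues: N=0 E=0 S=0 W=2
Step 6 [NS]: N:empty,E:wait,S:empty,W:wait | queues: N=0 E=0 S=0 W=2
Step 7 [NS]: N:empty,E:wait,S:empty,W:wait | queues: N=0 E=0 S=0 W=2
Step 8 [NS]: N:empty,E:wait,S:empty,W:wait | queues: N=0 E=0 S=0 W=2

N: empty
E: empty
S: empty
W: 3 8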